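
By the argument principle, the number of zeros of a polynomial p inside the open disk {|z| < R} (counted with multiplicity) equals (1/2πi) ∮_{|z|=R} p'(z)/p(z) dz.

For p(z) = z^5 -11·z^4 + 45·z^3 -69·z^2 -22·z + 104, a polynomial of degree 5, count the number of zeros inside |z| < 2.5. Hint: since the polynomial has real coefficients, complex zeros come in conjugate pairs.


The zeros of p are: (3 + 2i), (3 - 2i), -1, 2, 4.
Their magnitudes are: 3.606, 3.606, 1, 2, 4.
Zeros with |z| < R = 2.5: -1, 2.
Count = 2.
By the argument principle, (1/2πi) ∮_{|z|=R} p'(z)/p(z) dz equals exactly this count.

Number of zeros inside |z| < 2.5: 2.


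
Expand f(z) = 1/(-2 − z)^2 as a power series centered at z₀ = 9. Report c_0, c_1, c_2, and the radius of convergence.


Let w = z − z₀, so z = z₀ + w.
Then -2 − z = -2 − (z₀ + w) = (-2 − z₀) − w = -11 − w.
f(z) = 1/(-11 − w)^2 = (1/(-11)^2) · (1 − w/(-11))^{−2}.
By the binomial series (1−u)^{−2} = Σ_{n≥0} C(n+1, 1) u^n for |u|<1, with u = w/(-11):
  c_n = C(n+1, 1) / (-11)^(n+2).
  c_0 = 1/(-11)^2 = 1/121.
  c_1 = 2/(-11)^3 = -2/1331.
  c_2 = 3/(-11)^4 = 3/14641.
The series is valid for |w/d| < 1, i.e. |z − z₀| < |d|.
Radius of convergence: R = |-2 − z₀| = |-11| = 11 (distance from z₀ to the singularity z = -2).

c_0 = 1/121, c_1 = -2/1331, c_2 = 3/14641; R = 11.


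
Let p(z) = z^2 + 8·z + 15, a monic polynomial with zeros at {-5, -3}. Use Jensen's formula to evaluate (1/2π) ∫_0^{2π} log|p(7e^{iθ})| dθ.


Zeros: -5, -3; r = 7.
Inside |z| < r: -5, -3. Outside (|z| ≥ r): ∅.
p(0) = 15, so log|p(0)| = log(15) = 2.7081.
Apply Jensen: I(r) = log|p(0)| + Σ_k log(r/|z_k|), summed over zeros inside |z| < r.
  log(r/|z_k|) for z_k = -5: log(7/5) = 0.3365
  log(r/|z_k|) for z_k = -3: log(7/3) = 0.8473
Sum over inside zeros: 1.1838.
I(r) = log|p(0)| + (inside sum) = 2.7081 + 1.1838 = 3.8918.
Closed form (all zeros inside, monic): I(r) = n·log(r) = 2·log(7) = 3.8918. ✓

I(r) ≈ 3.8918.


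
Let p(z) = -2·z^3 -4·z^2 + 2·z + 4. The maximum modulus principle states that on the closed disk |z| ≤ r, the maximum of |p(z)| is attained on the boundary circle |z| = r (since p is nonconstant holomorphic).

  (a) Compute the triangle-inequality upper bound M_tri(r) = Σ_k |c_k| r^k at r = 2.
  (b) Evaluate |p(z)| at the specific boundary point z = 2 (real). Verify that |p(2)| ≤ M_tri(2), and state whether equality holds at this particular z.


Coefficients: c_0 = 4, c_1 = 2, c_2 = -4, c_3 = -2. Radius r = 2.
Part (a). Triangle bound: M_tri(r) = Σ_k |c_k| r^k
  = |4|·2^0 + |2|·2^1 + |-4|·2^2 + |-2|·2^3
  = 4 + 4 + 16 + 16 = 40.
This bounds M(r) := max_{|z|=r} |p(z)| from above; equality holds iff all terms c_k z^k can be made to align in phase at a single z on |z|=r.
Part (b). At z = 2 (real, on the circle |z| = r):
  p(2) = (4)·2^0 + (2)·2^1 + (-4)·2^2 + (-2)·2^3 = -24.
  |p(2)| = 24.
Check: |p(2)| = 24 ≤ 40 = M_tri(2). ✓ Equality does not hold at z = 2 (the coefficients have mixed signs, so the terms do not all align in phase there).

M_tri(2) = 40; |p(2)| = 24; equality at z=2: no.


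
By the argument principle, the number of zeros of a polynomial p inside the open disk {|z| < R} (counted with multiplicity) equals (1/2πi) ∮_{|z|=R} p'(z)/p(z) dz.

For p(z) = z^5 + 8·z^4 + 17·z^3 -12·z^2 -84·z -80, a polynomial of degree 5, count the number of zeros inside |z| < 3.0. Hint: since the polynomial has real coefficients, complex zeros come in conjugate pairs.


The zeros of p are: 2, (-2 + 1i), (-2 - 1i), -2, -4.
Their magnitudes are: 2, 2.236, 2.236, 2, 4.
Zeros with |z| < R = 3.0: 2, (-2 + 1i), (-2 - 1i), -2.
Count = 4.
By the argument principle, (1/2πi) ∮_{|z|=R} p'(z)/p(z) dz equals exactly this count.

Number of zeros inside |z| < 3.0: 4.


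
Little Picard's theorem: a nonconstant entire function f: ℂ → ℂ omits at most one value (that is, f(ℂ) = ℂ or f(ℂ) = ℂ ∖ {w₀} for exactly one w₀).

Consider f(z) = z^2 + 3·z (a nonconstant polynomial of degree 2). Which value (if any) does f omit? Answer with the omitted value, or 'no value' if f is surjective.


Little Picard bounds the complement of f(ℂ) to at most one point.
For every w ∈ ℂ, the equation p(z) − w = 0 is a nonconstant polynomial in z and hence has at least one root by the fundamental theorem of algebra. So p is surjective onto ℂ, omitting no value.

Omitted value: no value.


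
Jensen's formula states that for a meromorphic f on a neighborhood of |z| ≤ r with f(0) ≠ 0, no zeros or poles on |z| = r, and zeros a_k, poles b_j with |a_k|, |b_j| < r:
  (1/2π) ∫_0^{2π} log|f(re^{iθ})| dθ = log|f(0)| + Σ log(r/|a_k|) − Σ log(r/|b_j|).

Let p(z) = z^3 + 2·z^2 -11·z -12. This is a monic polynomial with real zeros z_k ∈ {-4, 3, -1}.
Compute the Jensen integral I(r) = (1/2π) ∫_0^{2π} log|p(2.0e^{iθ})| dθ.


Zeros: -4, -1, 3; r = 2.0.
Inside |z| < r: -1. Outside (|z| ≥ r): -4, 3.
p(0) = -12, so log|p(0)| = log(12) = 2.4849.
Apply Jensen: I(r) = log|p(0)| + Σ_k log(r/|z_k|), summed over zeros inside |z| < r.
  log(r/|z_k|) for z_k = -1: log(2.0/1) = 0.6931
  Outside zeros (-4, 3) contribute nothing to the Jensen sum.
Sum over inside zeros: 0.6931.
I(r) = log|p(0)| + (inside sum) = 2.4849 + 0.6931 = 3.1781.
Note: since some zeros are outside |z| ≤ r, the simplified n·log(r) form does NOT apply — only the inside zeros contribute.

I(r) ≈ 3.1781.


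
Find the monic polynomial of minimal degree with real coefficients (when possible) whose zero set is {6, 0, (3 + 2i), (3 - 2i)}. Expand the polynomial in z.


The polynomial is p(z) = ∏_{α ∈ S} (z − α), where S = {6, 0, (3 + 2i), (3 - 2i)}.
Expanding the product yields: p(z) = z^4 -12·z^3 + 49·z^2 -78·z.
Note conjugate pairs combine to real quadratics: (z − (3+2i))(z − (3−2i)) = z² − 6z + 13.
The resulting polynomial has degree 4 and real coefficients as required.

p(z) = z^4 -12·z^3 + 49·z^2 -78·z.


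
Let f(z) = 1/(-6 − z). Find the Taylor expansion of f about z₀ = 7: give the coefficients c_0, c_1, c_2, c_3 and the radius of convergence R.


Let w = z − z₀, so z = z₀ + w.
Then -6 − z = -6 − (z₀ + w) = (-6 − z₀) − w = -13 − w.
f(z) = 1/(-13 − w) = (1/(-13)) · 1/(1 − w/(-13)) = Σ_{n≥0} w^n / (-13)^(n+1).
So c_n = 1/(-13)^(n+1):
  c_0 = 1/(-13)^1 = -1/13.
  c_1 = 1/(-13)^2 = 1/169.
  c_2 = 1/(-13)^3 = -1/2197.
  c_3 = 1/(-13)^4 = 1/28561.
The series is valid for |w/d| < 1, i.e. |z − z₀| < |d|.
Radius of convergence: R = |-6 − z₀| = |-13| = 13 (distance from z₀ to the singularity z = -6).

c_0 = -1/13, c_1 = 1/169, c_2 = -1/2197, c_3 = 1/28561; R = 13.


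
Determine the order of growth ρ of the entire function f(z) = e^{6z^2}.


|e^{6z^2}| = e^{Re(6·z^2) + 0} ≤ e^{6|z|^2 + 0} = e^{6r^2 + 0} on |z| = r, so ρ ≤ 2. Choosing z on |z|=r so that 6·z^2 is real positive (always possible by picking arg z appropriately) gives |f(z)| = e^{6r^2 + 0}, matching the bound. The additive constant 0 does not affect log log M(r) ~ 2·log r. Hence ρ = 2.
Therefore ρ = 2.

Order ρ = 2.


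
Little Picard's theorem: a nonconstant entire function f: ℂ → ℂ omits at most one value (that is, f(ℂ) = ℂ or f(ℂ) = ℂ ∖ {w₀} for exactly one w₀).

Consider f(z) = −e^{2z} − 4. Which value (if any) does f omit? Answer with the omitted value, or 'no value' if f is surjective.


Little Picard bounds the complement of f(ℂ) to at most one point.
e^{2z} is never zero on ℂ, so -1·e^{2z} takes every value in ℂ ∖ {0}. Adding -4 shifts the range to ℂ ∖ {-4}. Thus f omits exactly the value -4.

Omitted value: -4.


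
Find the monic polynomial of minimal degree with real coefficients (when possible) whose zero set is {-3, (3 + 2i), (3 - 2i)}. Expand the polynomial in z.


The polynomial is p(z) = ∏_{α ∈ S} (z − α), where S = {-3, (3 + 2i), (3 - 2i)}.
Expanding the product yields: p(z) = z^3 -3·z^2 -5·z + 39.
Note conjugate pairs combine to real quadratics: (z − (3+2i))(z − (3−2i)) = z² − 6z + 13.
The resulting polynomial has degree 3 and real coefficients as required.

p(z) = z^3 -3·z^2 -5·z + 39.


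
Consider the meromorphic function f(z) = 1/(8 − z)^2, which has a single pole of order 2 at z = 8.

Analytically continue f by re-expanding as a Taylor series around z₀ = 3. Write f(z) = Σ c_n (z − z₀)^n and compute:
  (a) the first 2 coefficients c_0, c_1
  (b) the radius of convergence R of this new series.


Let w = z − z₀, so z = z₀ + w.
Then 8 − z = 8 − (z₀ + w) = (8 − z₀) − w = 5 − w.
f(z) = 1/(5 − w)^2 = (1/(5)^2) · (1 − w/(5))^{−2}.
By the binomial series (1−u)^{−2} = Σ_{n≥0} C(n+1, 1) u^n for |u|<1, with u = w/(5):
  c_n = C(n+1, 1) / (5)^(n+2).
  c_0 = 1/(5)^2 = 1/25.
  c_1 = 2/(5)^3 = 2/125.
The series is valid for |w/d| < 1, i.e. |z − z₀| < |d|.
Radius of convergence: R = |8 − z₀| = |5| = 5 (distance from z₀ to the singularity z = 8).

c_0 = 1/25, c_1 = 2/125; R = 5.


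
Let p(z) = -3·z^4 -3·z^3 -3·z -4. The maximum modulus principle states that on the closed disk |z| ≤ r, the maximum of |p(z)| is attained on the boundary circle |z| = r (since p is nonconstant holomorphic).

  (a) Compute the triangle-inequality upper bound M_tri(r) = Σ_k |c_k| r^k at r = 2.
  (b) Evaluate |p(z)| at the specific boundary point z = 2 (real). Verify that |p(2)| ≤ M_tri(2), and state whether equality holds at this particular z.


Coefficients: c_0 = -4, c_1 = -3, c_2 = 0, c_3 = -3, c_4 = -3. Radius r = 2.
Part (a). Triangle bound: M_tri(r) = Σ_k |c_k| r^k
  = |-4|·2^0 + |-3|·2^1 + |0|·2^2 + |-3|·2^3 + |-3|·2^4
  = 4 + 6 + 0 + 24 + 48 = 82.
This bounds M(r) := max_{|z|=r} |p(z)| from above; equality holds iff all terms c_k z^k can be made to align in phase at a single z on |z|=r.
Part (b). At z = 2 (real, on the circle |z| = r):
  p(2) = (-4)·2^0 + (-3)·2^1 + (0)·2^2 + (-3)·2^3 + (-3)·2^4 = -82.
  |p(2)| = 82.
Since all nonzero coefficients share the same sign, |p(2)| = 82 = M_tri(2); the triangle bound is attained at z = 2, so in fact M(r) = 82.

M_tri(2) = 82; |p(2)| = 82; equality at z=2: yes.


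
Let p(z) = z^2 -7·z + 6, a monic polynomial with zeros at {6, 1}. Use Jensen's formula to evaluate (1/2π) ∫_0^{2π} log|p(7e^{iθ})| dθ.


Zeros: 1, 6; r = 7.
Inside |z| < r: 1, 6. Outside (|z| ≥ r): ∅.
p(0) = 6, so log|p(0)| = log(6) = 1.7918.
Apply Jensen: I(r) = log|p(0)| + Σ_k log(r/|z_k|), summed over zeros inside |z| < r.
  log(r/|z_k|) for z_k = 6: log(7/6) = 0.1542
  log(r/|z_k|) for z_k = 1: log(7/1) = 1.9459
Sum over inside zeros: 2.1001.
I(r) = log|p(0)| + (inside sum) = 1.7918 + 2.1001 = 3.8918.
Closed form (all zeros inside, monic): I(r) = n·log(r) = 2·log(7) = 3.8918. ✓

I(r) ≈ 3.8918.


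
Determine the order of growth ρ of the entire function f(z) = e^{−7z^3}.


|e^{−7z^3}| = e^{Re(-7·z^3) + 0} ≤ e^{7|z|^3 + 0} = e^{7r^3 + 0} on |z| = r, so ρ ≤ 3. Choosing z on |z|=r so that -7·z^3 is real positive (always possible by picking arg z appropriately) gives |f(z)| = e^{7r^3 + 0}, matching the bound. The additive constant 0 does not affect log log M(r) ~ 3·log r. Hence ρ = 3.
Therefore ρ = 3.

Order ρ = 3.


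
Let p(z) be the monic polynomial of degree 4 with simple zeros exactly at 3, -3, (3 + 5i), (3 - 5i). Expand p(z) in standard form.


The polynomial is p(z) = ∏_{α ∈ S} (z − α), where S = {3, -3, (3 + 5i), (3 - 5i)}.
Expanding the product yields: p(z) = z^4 -6·z^3 + 25·z^2 + 54·z -306.
Note conjugate pairs combine to real quadratics: (z − (3+5i))(z − (3−5i)) = z² − 6z + 34.
The resulting polynomial has degree 4 and real coefficients as required.

p(z) = z^4 -6·z^3 + 25·z^2 + 54·z -306.


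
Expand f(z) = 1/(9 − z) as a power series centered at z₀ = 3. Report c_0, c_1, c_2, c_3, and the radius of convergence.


Let w = z − z₀, so z = z₀ + w.
Then 9 − z = 9 − (z₀ + w) = (9 − z₀) − w = 6 − w.
f(z) = 1/(6 − w) = (1/(6)) · 1/(1 − w/(6)) = Σ_{n≥0} w^n / (6)^(n+1).
So c_n = 1/(6)^(n+1):
  c_0 = 1/(6)^1 = 1/6.
  c_1 = 1/(6)^2 = 1/36.
  c_2 = 1/(6)^3 = 1/216.
  c_3 = 1/(6)^4 = 1/1296.
The series is valid for |w/d| < 1, i.e. |z − z₀| < |d|.
Radius of convergence: R = |9 − z₀| = |6| = 6 (distance from z₀ to the singularity z = 9).

c_0 = 1/6, c_1 = 1/36, c_2 = 1/216, c_3 = 1/1296; R = 6.


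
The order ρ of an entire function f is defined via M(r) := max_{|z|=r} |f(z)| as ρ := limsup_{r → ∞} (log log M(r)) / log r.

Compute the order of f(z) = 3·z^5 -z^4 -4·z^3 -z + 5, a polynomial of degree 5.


|f(z)| ≤ Σ|c_k|·r^k = O(r^5) as r → ∞. Polynomial growth is O(e^{r^ε}) for every ε > 0 (since r^5/e^{r^ε} → 0), so ρ ≤ ε for all ε > 0, i.e. ρ = 0. Every nonconstant polynomial has order 0.
Therefore ρ = 0.

Order ρ = 0.


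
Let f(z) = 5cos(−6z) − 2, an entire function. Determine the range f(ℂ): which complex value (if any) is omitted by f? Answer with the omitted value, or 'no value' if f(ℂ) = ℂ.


Little Picard bounds the complement of f(ℂ) to at most one point.
cos is entire and surjective onto ℂ: for every w ∈ ℂ, cos(ζ) = w has a solution ζ ∈ ℂ (e.g., via the complex inverse arccos). With ζ = −6z this gives z = ζ/(-6). Then 5·cos(−6z) takes every value in 5·ℂ = ℂ, and adding -2 is a bijection of ℂ. So f is surjective and omits no value. (Note: only on the real line is cos bounded by [−1, 1].)

Omitted value: no value.


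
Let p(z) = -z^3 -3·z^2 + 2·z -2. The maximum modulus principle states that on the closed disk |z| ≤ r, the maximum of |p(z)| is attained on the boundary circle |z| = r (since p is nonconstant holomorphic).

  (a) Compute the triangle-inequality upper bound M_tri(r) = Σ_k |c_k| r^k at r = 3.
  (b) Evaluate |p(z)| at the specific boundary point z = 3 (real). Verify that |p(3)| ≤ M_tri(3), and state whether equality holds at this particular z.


Coefficients: c_0 = -2, c_1 = 2, c_2 = -3, c_3 = -1. Radius r = 3.
Part (a). Triangle bound: M_tri(r) = Σ_k |c_k| r^k
  = |-2|·3^0 + |2|·3^1 + |-3|·3^2 + |-1|·3^3
  = 2 + 6 + 27 + 27 = 62.
This bounds M(r) := max_{|z|=r} |p(z)| from above; equality holds iff all terms c_k z^k can be made to align in phase at a single z on |z|=r.
Part (b). At z = 3 (real, on the circle |z| = r):
  p(3) = (-2)·3^0 + (2)·3^1 + (-3)·3^2 + (-1)·3^3 = -50.
  |p(3)| = 50.
Check: |p(3)| = 50 ≤ 62 = M_tri(3). ✓ Equality does not hold at z = 3 (the coefficients have mixed signs, so the terms do not all align in phase there).

M_tri(3) = 62; |p(3)| = 50; equality at z=3: no.


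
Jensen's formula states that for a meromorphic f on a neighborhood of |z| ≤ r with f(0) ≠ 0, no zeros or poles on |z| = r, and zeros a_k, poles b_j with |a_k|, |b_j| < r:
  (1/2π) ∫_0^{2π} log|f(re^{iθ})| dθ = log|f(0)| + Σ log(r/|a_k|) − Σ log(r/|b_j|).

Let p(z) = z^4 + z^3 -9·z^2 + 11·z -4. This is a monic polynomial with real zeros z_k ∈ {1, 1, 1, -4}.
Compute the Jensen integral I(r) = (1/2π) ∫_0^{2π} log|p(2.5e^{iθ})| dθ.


Zeros: -4, 1, 1, 1; r = 2.5.
Inside |z| < r: 1, 1, 1. Outside (|z| ≥ r): -4.
p(0) = -4, so log|p(0)| = log(4) = 1.3863.
Apply Jensen: I(r) = log|p(0)| + Σ_k log(r/|z_k|), summed over zeros inside |z| < r.
  log(r/|z_k|) for z_k = 1: log(2.5/1) = 0.9163
  log(r/|z_k|) for z_k = 1: log(2.5/1) = 0.9163
  log(r/|z_k|) for z_k = 1: log(2.5/1) = 0.9163
  Outside zeros (-4) contribute nothing to the Jensen sum.
Sum over inside zeros: 2.7489.
I(r) = log|p(0)| + (inside sum) = 1.3863 + 2.7489 = 4.1352.
Note: since some zeros are outside |z| ≤ r, the simplified n·log(r) form does NOT apply — only the inside zeros contribute.

I(r) ≈ 4.1352.


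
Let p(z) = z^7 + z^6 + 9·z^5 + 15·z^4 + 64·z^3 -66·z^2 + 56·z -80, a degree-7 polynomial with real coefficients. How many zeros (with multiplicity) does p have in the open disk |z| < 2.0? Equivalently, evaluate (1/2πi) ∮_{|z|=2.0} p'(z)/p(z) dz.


The zeros of p are: 1, (-2 + 2i), (-2 - 2i), (0 + 1i), (0 - 1i), (1 + 3i), (1 - 3i).
Their magnitudes are: 1, 2.828, 2.828, 1, 1, 3.162, 3.162.
Zeros with |z| < R = 2.0: 1, (0 + 1i), (0 - 1i).
Count = 3.
By the argument principle, (1/2πi) ∮_{|z|=R} p'(z)/p(z) dz equals exactly this count.

Number of zeros inside |z| < 2.0: 3.


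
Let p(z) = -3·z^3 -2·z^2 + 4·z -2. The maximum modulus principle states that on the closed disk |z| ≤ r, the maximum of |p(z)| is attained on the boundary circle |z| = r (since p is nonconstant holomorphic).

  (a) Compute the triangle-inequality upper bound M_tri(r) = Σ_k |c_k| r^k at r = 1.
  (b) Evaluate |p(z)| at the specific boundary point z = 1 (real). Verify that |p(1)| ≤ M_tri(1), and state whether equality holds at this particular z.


Coefficients: c_0 = -2, c_1 = 4, c_2 = -2, c_3 = -3. Radius r = 1.
Part (a). Triangle bound: M_tri(r) = Σ_k |c_k| r^k
  = |-2|·1^0 + |4|·1^1 + |-2|·1^2 + |-3|·1^3
  = 2 + 4 + 2 + 3 = 11.
This bounds M(r) := max_{|z|=r} |p(z)| from above; equality holds iff all terms c_k z^k can be made to align in phase at a single z on |z|=r.
Part (b). At z = 1 (real, on the circle |z| = r):
  p(1) = (-2)·1^0 + (4)·1^1 + (-2)·1^2 + (-3)·1^3 = -3.
  |p(1)| = 3.
Check: |p(1)| = 3 ≤ 11 = M_tri(1). ✓ Equality does not hold at z = 1 (the coefficients have mixed signs, so the terms do not all align in phase there).

M_tri(1) = 11; |p(1)| = 3; equality at z=1: no.


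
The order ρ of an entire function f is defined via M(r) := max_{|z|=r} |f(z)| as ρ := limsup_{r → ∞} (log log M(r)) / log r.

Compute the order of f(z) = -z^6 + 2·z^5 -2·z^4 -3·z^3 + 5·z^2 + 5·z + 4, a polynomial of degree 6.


|f(z)| ≤ Σ|c_k|·r^k = O(r^6) as r → ∞. Polynomial growth is O(e^{r^ε}) for every ε > 0 (since r^6/e^{r^ε} → 0), so ρ ≤ ε for all ε > 0, i.e. ρ = 0. Every nonconstant polynomial has order 0.
Therefore ρ = 0.

Order ρ = 0.


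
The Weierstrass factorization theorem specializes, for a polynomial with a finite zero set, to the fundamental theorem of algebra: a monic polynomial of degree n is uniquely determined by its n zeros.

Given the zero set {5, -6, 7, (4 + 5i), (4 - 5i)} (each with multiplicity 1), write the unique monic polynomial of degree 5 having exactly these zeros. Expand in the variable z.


The polynomial is p(z) = ∏_{α ∈ S} (z − α), where S = {5, -6, 7, (4 + 5i), (4 - 5i)}.
Expanding the product yields: p(z) = z^5 -14·z^4 + 52·z^3 + 260·z^2 -3197·z + 8610.
Note conjugate pairs combine to real quadratics: (z − (4+5i))(z − (4−5i)) = z² − 8z + 41.
The resulting polynomial has degree 5 and real coefficients as required.

p(z) = z^5 -14·z^4 + 52·z^3 + 260·z^2 -3197·z + 8610.


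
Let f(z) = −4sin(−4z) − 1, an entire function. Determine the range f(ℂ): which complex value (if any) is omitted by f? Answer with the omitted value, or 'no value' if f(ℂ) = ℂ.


Little Picard bounds the complement of f(ℂ) to at most one point.
sin is entire and surjective onto ℂ: for every w ∈ ℂ, sin(ζ) = w has a solution ζ ∈ ℂ (e.g., via the complex inverse arcsin). With ζ = −4z this gives z = ζ/(-4). Then -4·sin(−4z) takes every value in -4·ℂ = ℂ, and adding -1 is a bijection of ℂ. So f is surjective and omits no value. (Note: only on the real line is sin bounded by [−1, 1].)

Omitted value: no value.


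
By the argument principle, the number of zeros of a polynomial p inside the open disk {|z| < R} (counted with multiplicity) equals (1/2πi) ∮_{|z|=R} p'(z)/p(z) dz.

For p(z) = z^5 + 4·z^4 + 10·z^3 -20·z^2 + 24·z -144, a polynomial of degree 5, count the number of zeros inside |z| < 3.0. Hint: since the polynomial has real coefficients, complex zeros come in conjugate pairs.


The zeros of p are: (-3 + 3i), (-3 - 3i), 2, (0 + 2i), (0 - 2i).
Their magnitudes are: 4.243, 4.243, 2, 2, 2.
Zeros with |z| < R = 3.0: 2, (0 + 2i), (0 - 2i).
Count = 3.
By the argument principle, (1/2πi) ∮_{|z|=R} p'(z)/p(z) dz equals exactly this count.

Number of zeros inside |z| < 3.0: 3.


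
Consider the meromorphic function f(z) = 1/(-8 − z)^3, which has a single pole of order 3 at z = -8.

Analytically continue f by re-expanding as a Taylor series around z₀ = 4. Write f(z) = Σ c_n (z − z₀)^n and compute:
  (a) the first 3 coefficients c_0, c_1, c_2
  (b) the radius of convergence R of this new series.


Let w = z − z₀, so z = z₀ + w.
Then -8 − z = -8 − (z₀ + w) = (-8 − z₀) − w = -12 − w.
f(z) = 1/(-12 − w)^3 = (1/(-12)^3) · (1 − w/(-12))^{−3}.
By the binomial series (1−u)^{−3} = Σ_{n≥0} C(n+2, 2) u^n for |u|<1, with u = w/(-12):
  c_n = C(n+2, 2) / (-12)^(n+3).
  c_0 = 1/(-12)^3 = -1/1728.
  c_1 = 3/(-12)^4 = 1/6912.
  c_2 = 6/(-12)^5 = -1/41472.
The series is valid for |w/d| < 1, i.e. |z − z₀| < |d|.
Radius of convergence: R = |-8 − z₀| = |-12| = 12 (distance from z₀ to the singularity z = -8).

c_0 = -1/1728, c_1 = 1/6912, c_2 = -1/41472; R = 12.


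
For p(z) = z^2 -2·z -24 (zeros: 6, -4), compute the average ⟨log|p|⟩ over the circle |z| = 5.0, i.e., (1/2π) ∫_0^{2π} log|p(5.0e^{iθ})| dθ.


Zeros: -4, 6; r = 5.0.
Inside |z| < r: -4. Outside (|z| ≥ r): 6.
p(0) = -24, so log|p(0)| = log(24) = 3.1781.
Apply Jensen: I(r) = log|p(0)| + Σ_k log(r/|z_k|), summed over zeros inside |z| < r.
  log(r/|z_k|) for z_k = -4: log(5.0/4) = 0.2231
  Outside zeros (6) contribute nothing to the Jensen sum.
Sum over inside zeros: 0.2231.
I(r) = log|p(0)| + (inside sum) = 3.1781 + 0.2231 = 3.4012.
Note: since some zeros are outside |z| ≤ r, the simplified n·log(r) form does NOT apply — only the inside zeros contribute.

I(r) ≈ 3.4012.


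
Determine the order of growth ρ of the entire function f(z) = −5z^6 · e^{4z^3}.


M(r) = max_{|z|=r} |-5|·|z|^6·|e^{4z^3}| = 5·r^6 · e^{4r^3} (the factors attain their maxima compatibly on |z|=r). Then log M(r) = log 5 + 6·log r + 4r^3, dominated by the last term, so log log M(r) ~ 3·log r. The polynomial factor -5z^6 contributes only a log r term and does not affect the order. ρ = 3.
Therefore ρ = 3.

Order ρ = 3.


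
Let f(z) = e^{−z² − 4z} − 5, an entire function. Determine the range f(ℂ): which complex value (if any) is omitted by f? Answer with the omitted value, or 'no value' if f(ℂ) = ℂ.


Little Picard bounds the complement of f(ℂ) to at most one point.
The exponent g(z) = −z² − 4z is a nonconstant polynomial, hence surjective onto ℂ. So e^{g(z)} takes every value in {e^w : w ∈ ℂ} = ℂ ∖ {0}. Adding -5 shifts the range to ℂ ∖ {-5}. f omits exactly -5.

Omitted value: -5.


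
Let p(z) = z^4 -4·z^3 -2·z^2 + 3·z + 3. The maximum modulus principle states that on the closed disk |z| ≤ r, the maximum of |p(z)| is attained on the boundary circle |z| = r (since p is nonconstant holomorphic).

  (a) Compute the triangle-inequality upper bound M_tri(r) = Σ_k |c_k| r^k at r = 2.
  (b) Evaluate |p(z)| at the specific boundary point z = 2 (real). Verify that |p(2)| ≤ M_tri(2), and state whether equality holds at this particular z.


Coefficients: c_0 = 3, c_1 = 3, c_2 = -2, c_3 = -4, c_4 = 1. Radius r = 2.
Part (a). Triangle bound: M_tri(r) = Σ_k |c_k| r^k
  = |3|·2^0 + |3|·2^1 + |-2|·2^2 + |-4|·2^3 + |1|·2^4
  = 3 + 6 + 8 + 32 + 16 = 65.
This bounds M(r) := max_{|z|=r} |p(z)| from above; equality holds iff all terms c_k z^k can be made to align in phase at a single z on |z|=r.
Part (b). At z = 2 (real, on the circle |z| = r):
  p(2) = (3)·2^0 + (3)·2^1 + (-2)·2^2 + (-4)·2^3 + (1)·2^4 = -15.
  |p(2)| = 15.
Check: |p(2)| = 15 ≤ 65 = M_tri(2). ✓ Equality does not hold at z = 2 (the coefficients have mixed signs, so the terms do not all align in phase there).

M_tri(2) = 65; |p(2)| = 15; equality at z=2: no.


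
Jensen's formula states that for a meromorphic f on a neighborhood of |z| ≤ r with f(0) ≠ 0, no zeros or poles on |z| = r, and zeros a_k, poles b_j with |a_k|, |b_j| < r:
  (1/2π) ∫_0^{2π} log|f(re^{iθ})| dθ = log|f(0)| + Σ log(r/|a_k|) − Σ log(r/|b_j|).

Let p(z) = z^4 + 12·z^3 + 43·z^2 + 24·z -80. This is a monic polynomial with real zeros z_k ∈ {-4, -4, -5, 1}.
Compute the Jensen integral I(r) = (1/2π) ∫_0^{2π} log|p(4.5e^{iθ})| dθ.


Zeros: -5, -4, -4, 1; r = 4.5.
Inside |z| < r: -4, -4, 1. Outside (|z| ≥ r): -5.
p(0) = -80, so log|p(0)| = log(80) = 4.3820.
Apply Jensen: I(r) = log|p(0)| + Σ_k log(r/|z_k|), summed over zeros inside |z| < r.
  log(r/|z_k|) for z_k = -4: log(4.5/4) = 0.1178
  log(r/|z_k|) for z_k = -4: log(4.5/4) = 0.1178
  log(r/|z_k|) for z_k = 1: log(4.5/1) = 1.5041
  Outside zeros (-5) contribute nothing to the Jensen sum.
Sum over inside zeros: 1.7396.
I(r) = log|p(0)| + (inside sum) = 4.3820 + 1.7396 = 6.1217.
Note: since some zeros are outside |z| ≤ r, the simplified n·log(r) form does NOT apply — only the inside zeros contribute.

I(r) ≈ 6.1217.


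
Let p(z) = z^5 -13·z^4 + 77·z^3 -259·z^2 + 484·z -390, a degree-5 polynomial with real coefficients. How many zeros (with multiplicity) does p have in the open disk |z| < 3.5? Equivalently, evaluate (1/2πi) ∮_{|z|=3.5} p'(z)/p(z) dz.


The zeros of p are: 3, (3 + 1i), (3 - 1i), (2 + 3i), (2 - 3i).
Their magnitudes are: 3, 3.162, 3.162, 3.606, 3.606.
Zeros with |z| < R = 3.5: 3, (3 + 1i), (3 - 1i).
Count = 3.
By the argument principle, (1/2πi) ∮_{|z|=R} p'(z)/p(z) dz equals exactly this count.

Number of zeros inside |z| < 3.5: 3.


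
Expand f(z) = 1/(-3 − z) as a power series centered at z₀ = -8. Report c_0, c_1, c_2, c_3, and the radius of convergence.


Let w = z − z₀, so z = z₀ + w.
Then -3 − z = -3 − (z₀ + w) = (-3 − z₀) − w = 5 − w.
f(z) = 1/(5 − w) = (1/(5)) · 1/(1 − w/(5)) = Σ_{n≥0} w^n / (5)^(n+1).
So c_n = 1/(5)^(n+1):
  c_0 = 1/(5)^1 = 1/5.
  c_1 = 1/(5)^2 = 1/25.
  c_2 = 1/(5)^3 = 1/125.
  c_3 = 1/(5)^4 = 1/625.
The series is valid for |w/d| < 1, i.e. |z − z₀| < |d|.
Radius of convergence: R = |-3 − z₀| = |5| = 5 (distance from z₀ to the singularity z = -3).

c_0 = 1/5, c_1 = 1/25, c_2 = 1/125, c_3 = 1/625; R = 5.


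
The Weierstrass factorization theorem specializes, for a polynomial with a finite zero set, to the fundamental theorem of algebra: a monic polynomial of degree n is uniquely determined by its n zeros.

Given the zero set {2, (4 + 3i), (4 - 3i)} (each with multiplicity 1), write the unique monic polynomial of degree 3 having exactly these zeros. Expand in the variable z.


The polynomial is p(z) = ∏_{α ∈ S} (z − α), where S = {2, (4 + 3i), (4 - 3i)}.
Expanding the product yields: p(z) = z^3 -10·z^2 + 41·z -50.
Note conjugate pairs combine to real quadratics: (z − (4+3i))(z − (4−3i)) = z² − 8z + 25.
The resulting polynomial has degree 3 and real coefficients as required.

p(z) = z^3 -10·z^2 + 41·z -50.


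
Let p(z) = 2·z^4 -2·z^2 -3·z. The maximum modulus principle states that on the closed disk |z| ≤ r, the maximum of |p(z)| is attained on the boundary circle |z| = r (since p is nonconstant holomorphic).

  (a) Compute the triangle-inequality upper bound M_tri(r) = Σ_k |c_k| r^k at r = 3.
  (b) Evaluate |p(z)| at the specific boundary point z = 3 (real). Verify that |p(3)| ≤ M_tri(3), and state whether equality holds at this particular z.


Coefficients: c_0 = 0, c_1 = -3, c_2 = -2, c_3 = 0, c_4 = 2. Radius r = 3.
Part (a). Triangle bound: M_tri(r) = Σ_k |c_k| r^k
  = |0|·3^0 + |-3|·3^1 + |-2|·3^2 + |0|·3^3 + |2|·3^4
  = 0 + 9 + 18 + 0 + 162 = 189.
This bounds M(r) := max_{|z|=r} |p(z)| from above; equality holds iff all terms c_k z^k can be made to align in phase at a single z on |z|=r.
Part (b). At z = 3 (real, on the circle |z| = r):
  p(3) = (0)·3^0 + (-3)·3^1 + (-2)·3^2 + (0)·3^3 + (2)·3^4 = 135.
  |p(3)| = 135.
Check: |p(3)| = 135 ≤ 189 = M_tri(3). ✓ Equality does not hold at z = 3 (the coefficients have mixed signs, so the terms do not all align in phase there).

M_tri(3) = 189; |p(3)| = 135; equality at z=3: no.


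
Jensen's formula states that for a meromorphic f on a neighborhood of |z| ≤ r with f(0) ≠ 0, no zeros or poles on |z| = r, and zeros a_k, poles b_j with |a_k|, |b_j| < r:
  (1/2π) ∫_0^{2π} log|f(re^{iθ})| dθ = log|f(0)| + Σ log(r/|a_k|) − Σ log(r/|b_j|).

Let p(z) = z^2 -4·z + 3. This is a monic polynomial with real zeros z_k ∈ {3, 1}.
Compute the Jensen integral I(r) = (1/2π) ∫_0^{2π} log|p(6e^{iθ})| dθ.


Zeros: 1, 3; r = 6.
Inside |z| < r: 1, 3. Outside (|z| ≥ r): ∅.
p(0) = 3, so log|p(0)| = log(3) = 1.0986.
Apply Jensen: I(r) = log|p(0)| + Σ_k log(r/|z_k|), summed over zeros inside |z| < r.
  log(r/|z_k|) for z_k = 3: log(6/3) = 0.6931
  log(r/|z_k|) for z_k = 1: log(6/1) = 1.7918
Sum over inside zeros: 2.4849.
I(r) = log|p(0)| + (inside sum) = 1.0986 + 2.4849 = 3.5835.
Closed form (all zeros inside, monic): I(r) = n·log(r) = 2·log(6) = 3.5835. ✓

I(r) ≈ 3.5835.


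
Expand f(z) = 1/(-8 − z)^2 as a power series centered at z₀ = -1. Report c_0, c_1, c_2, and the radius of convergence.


Let w = z − z₀, so z = z₀ + w.
Then -8 − z = -8 − (z₀ + w) = (-8 − z₀) − w = -7 − w.
f(z) = 1/(-7 − w)^2 = (1/(-7)^2) · (1 − w/(-7))^{−2}.
By the binomial series (1−u)^{−2} = Σ_{n≥0} C(n+1, 1) u^n for |u|<1, with u = w/(-7):
  c_n = C(n+1, 1) / (-7)^(n+2).
  c_0 = 1/(-7)^2 = 1/49.
  c_1 = 2/(-7)^3 = -2/343.
  c_2 = 3/(-7)^4 = 3/2401.
The series is valid for |w/d| < 1, i.e. |z − z₀| < |d|.
Radius of convergence: R = |-8 − z₀| = |-7| = 7 (distance from z₀ to the singularity z = -8).

c_0 = 1/49, c_1 = -2/343, c_2 = 3/2401; R = 7.


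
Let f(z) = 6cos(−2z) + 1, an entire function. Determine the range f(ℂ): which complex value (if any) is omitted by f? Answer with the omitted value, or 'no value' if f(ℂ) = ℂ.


Little Picard bounds the complement of f(ℂ) to at most one point.
cos is entire and surjective onto ℂ: for every w ∈ ℂ, cos(ζ) = w has a solution ζ ∈ ℂ (e.g., via the complex inverse arccos). With ζ = −2z this gives z = ζ/(-2). Then 6·cos(−2z) takes every value in 6·ℂ = ℂ, and adding 1 is a bijection of ℂ. So f is surjective and omits no value. (Note: only on the real line is cos bounded by [−1, 1].)

Omitted value: no value.


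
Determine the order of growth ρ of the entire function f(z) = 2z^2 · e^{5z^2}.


M(r) = max_{|z|=r} |2|·|z|^2·|e^{5z^2}| = 2·r^2 · e^{5r^2} (the factors attain their maxima compatibly on |z|=r). Then log M(r) = log 2 + 2·log r + 5r^2, dominated by the last term, so log log M(r) ~ 2·log r. The polynomial factor 2z^2 contributes only a log r term and does not affect the order. ρ = 2.
Therefore ρ = 2.

Order ρ = 2.


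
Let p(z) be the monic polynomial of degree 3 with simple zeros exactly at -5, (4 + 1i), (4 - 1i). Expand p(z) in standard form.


The polynomial is p(z) = ∏_{α ∈ S} (z − α), where S = {-5, (4 + 1i), (4 - 1i)}.
Expanding the product yields: p(z) = z^3 -3·z^2 -23·z + 85.
Note conjugate pairs combine to real quadratics: (z − (4+1i))(z − (4−1i)) = z² − 8z + 17.
The resulting polynomial has degree 3 and real coefficients as required.

p(z) = z^3 -3·z^2 -23·z + 85.


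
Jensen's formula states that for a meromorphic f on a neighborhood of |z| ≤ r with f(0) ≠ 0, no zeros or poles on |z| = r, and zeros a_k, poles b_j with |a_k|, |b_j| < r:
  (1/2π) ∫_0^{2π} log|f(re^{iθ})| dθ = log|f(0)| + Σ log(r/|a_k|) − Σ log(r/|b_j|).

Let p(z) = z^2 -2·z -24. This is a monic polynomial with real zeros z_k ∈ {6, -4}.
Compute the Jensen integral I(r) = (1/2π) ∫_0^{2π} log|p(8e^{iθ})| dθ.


Zeros: -4, 6; r = 8.
Inside |z| < r: -4, 6. Outside (|z| ≥ r): ∅.
p(0) = -24, so log|p(0)| = log(24) = 3.1781.
Apply Jensen: I(r) = log|p(0)| + Σ_k log(r/|z_k|), summed over zeros inside |z| < r.
  log(r/|z_k|) for z_k = 6: log(8/6) = 0.2877
  log(r/|z_k|) for z_k = -4: log(8/4) = 0.6931
Sum over inside zeros: 0.9808.
I(r) = log|p(0)| + (inside sum) = 3.1781 + 0.9808 = 4.1589.
Closed form (all zeros inside, monic): I(r) = n·log(r) = 2·log(8) = 4.1589. ✓

I(r) ≈ 4.1589.


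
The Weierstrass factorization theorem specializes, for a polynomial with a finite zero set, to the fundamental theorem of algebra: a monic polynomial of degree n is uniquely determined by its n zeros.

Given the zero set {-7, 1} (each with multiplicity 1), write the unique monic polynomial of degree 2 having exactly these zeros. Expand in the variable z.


The polynomial is p(z) = ∏_{α ∈ S} (z − α), where S = {-7, 1}.
Expanding the product yields: p(z) = z^2 + 6·z -7.
The resulting polynomial has degree 2 and real coefficients as required.

p(z) = z^2 + 6·z -7.


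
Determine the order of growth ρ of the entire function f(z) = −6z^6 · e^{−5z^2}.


M(r) = max_{|z|=r} |-6|·|z|^6·|e^{−5z^2}| = 6·r^6 · e^{5r^2} (the factors attain their maxima compatibly on |z|=r). Then log M(r) = log 6 + 6·log r + 5r^2, dominated by the last term, so log log M(r) ~ 2·log r. The polynomial factor -6z^6 contributes only a log r term and does not affect the order. ρ = 2.
Therefore ρ = 2.

Order ρ = 2.


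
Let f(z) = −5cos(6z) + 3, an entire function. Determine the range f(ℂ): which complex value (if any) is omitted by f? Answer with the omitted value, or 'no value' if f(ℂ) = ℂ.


Little Picard bounds the complement of f(ℂ) to at most one point.
cos is entire and surjective onto ℂ: for every w ∈ ℂ, cos(ζ) = w has a solution ζ ∈ ℂ (e.g., via the complex inverse arccos). With ζ = 6z this gives z = ζ/(6). Then -5·cos(6z) takes every value in -5·ℂ = ℂ, and adding 3 is a bijection of ℂ. So f is surjective and omits no value. (Note: only on the real line is cos bounded by [−1, 1].)

Omitted value: no value.


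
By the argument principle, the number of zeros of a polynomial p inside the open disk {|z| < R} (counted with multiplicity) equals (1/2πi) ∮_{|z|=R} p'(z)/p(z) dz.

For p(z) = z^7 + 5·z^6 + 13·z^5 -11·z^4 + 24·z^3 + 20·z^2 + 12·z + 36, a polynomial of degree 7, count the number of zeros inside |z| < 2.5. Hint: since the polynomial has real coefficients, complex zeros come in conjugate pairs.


The zeros of p are: (0 + 1i), (0 - 1i), (-3 + 3i), (-3 - 3i), -1, (1 + 1i), (1 - 1i).
Their magnitudes are: 1, 1, 4.243, 4.243, 1, 1.414, 1.414.
Zeros with |z| < R = 2.5: (0 + 1i), (0 - 1i), -1, (1 + 1i), (1 - 1i).
Count = 5.
By the argument principle, (1/2πi) ∮_{|z|=R} p'(z)/p(z) dz equals exactly this count.

Number of zeros inside |z| < 2.5: 5.


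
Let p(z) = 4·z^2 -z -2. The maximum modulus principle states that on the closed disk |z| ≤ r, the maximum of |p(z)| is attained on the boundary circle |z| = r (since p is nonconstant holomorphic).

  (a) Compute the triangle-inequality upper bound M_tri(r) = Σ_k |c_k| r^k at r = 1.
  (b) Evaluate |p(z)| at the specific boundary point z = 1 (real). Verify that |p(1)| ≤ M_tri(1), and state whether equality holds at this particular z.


Coefficients: c_0 = -2, c_1 = -1, c_2 = 4. Radius r = 1.
Part (a). Triangle bound: M_tri(r) = Σ_k |c_k| r^k
  = |-2|·1^0 + |-1|·1^1 + |4|·1^2
  = 2 + 1 + 4 = 7.
This bounds M(r) := max_{|z|=r} |p(z)| from above; equality holds iff all terms c_k z^k can be made to align in phase at a single z on |z|=r.
Part (b). At z = 1 (real, on the circle |z| = r):
  p(1) = (-2)·1^0 + (-1)·1^1 + (4)·1^2 = 1.
  |p(1)| = 1.
Check: |p(1)| = 1 ≤ 7 = M_tri(1). ✓ Equality does not hold at z = 1 (the coefficients have mixed signs, so the terms do not all align in phase there).

M_tri(1) = 7; |p(1)| = 1; equality at z=1: no.


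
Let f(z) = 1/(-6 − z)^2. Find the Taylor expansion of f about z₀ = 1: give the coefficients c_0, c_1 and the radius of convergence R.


Let w = z − z₀, so z = z₀ + w.
Then -6 − z = -6 − (z₀ + w) = (-6 − z₀) − w = -7 − w.
f(z) = 1/(-7 − w)^2 = (1/(-7)^2) · (1 − w/(-7))^{−2}.
By the binomial series (1−u)^{−2} = Σ_{n≥0} C(n+1, 1) u^n for |u|<1, with u = w/(-7):
  c_n = C(n+1, 1) / (-7)^(n+2).
  c_0 = 1/(-7)^2 = 1/49.
  c_1 = 2/(-7)^3 = -2/343.
The series is valid for |w/d| < 1, i.e. |z − z₀| < |d|.
Radius of convergence: R = |-6 − z₀| = |-7| = 7 (distance from z₀ to the singularity z = -6).

c_0 = 1/49, c_1 = -2/343; R = 7.


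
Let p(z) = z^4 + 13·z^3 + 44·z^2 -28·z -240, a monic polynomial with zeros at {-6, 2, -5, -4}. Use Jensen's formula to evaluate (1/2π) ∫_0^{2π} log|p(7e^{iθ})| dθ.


Zeros: -6, -5, -4, 2; r = 7.
Inside |z| < r: -6, -5, -4, 2. Outside (|z| ≥ r): ∅.
p(0) = -240, so log|p(0)| = log(240) = 5.4806.
Apply Jensen: I(r) = log|p(0)| + Σ_k log(r/|z_k|), summed over zeros inside |z| < r.
  log(r/|z_k|) for z_k = -6: log(7/6) = 0.1542
  log(r/|z_k|) for z_k = 2: log(7/2) = 1.2528
  log(r/|z_k|) for z_k = -5: log(7/5) = 0.3365
  log(r/|z_k|) for z_k = -4: log(7/4) = 0.5596
Sum over inside zeros: 2.3030.
I(r) = log|p(0)| + (inside sum) = 5.4806 + 2.3030 = 7.7836.
Closed form (all zeros inside, monic): I(r) = n·log(r) = 4·log(7) = 7.7836. ✓

I(r) ≈ 7.7836.


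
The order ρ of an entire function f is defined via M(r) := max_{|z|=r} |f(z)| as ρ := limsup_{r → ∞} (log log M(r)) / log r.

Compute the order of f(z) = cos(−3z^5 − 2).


Write cos(w) = (e^{iw} ± e^{−iw})/(2 or 2i), so |cos(w)| ≤ e^{|w|}. With w = −3z^5 − 2, |w| ≤ 3r^5 + 2 on |z|=r, giving M(r) ≤ e^{3r^5 + 2} and ρ ≤ 5. For the lower bound, choose z on |z|=r with -3z^5 purely imaginary of modulus 3r^5; then |cos(−3z^5 − 2)| grows like e^{3r^5}/2, so ρ ≥ 5. Hence ρ = 5.
Therefore ρ = 5.

Order ρ = 5.


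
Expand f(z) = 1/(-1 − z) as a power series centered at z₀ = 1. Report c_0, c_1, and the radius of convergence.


Let w = z − z₀, so z = z₀ + w.
Then -1 − z = -1 − (z₀ + w) = (-1 − z₀) − w = -2 − w.
f(z) = 1/(-2 − w) = (1/(-2)) · 1/(1 − w/(-2)) = Σ_{n≥0} w^n / (-2)^(n+1).
So c_n = 1/(-2)^(n+1):
  c_0 = 1/(-2)^1 = -1/2.
  c_1 = 1/(-2)^2 = 1/4.
The series is valid for |w/d| < 1, i.e. |z − z₀| < |d|.
Radius of convergence: R = |-1 − z₀| = |-2| = 2 (distance from z₀ to the singularity z = -1).

c_0 = -1/2, c_1 = 1/4; R = 2.


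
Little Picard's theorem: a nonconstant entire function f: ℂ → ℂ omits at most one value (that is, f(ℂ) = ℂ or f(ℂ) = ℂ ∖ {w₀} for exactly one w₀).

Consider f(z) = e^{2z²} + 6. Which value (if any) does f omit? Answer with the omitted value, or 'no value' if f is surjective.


Little Picard bounds the complement of f(ℂ) to at most one point.
The exponent g(z) = 2z² is a nonconstant polynomial, hence surjective onto ℂ. So e^{g(z)} takes every value in {e^w : w ∈ ℂ} = ℂ ∖ {0}. Adding 6 shifts the range to ℂ ∖ {6}. f omits exactly 6.

Omitted value: 6.


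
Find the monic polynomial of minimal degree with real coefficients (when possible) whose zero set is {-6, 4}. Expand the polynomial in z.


The polynomial is p(z) = ∏_{α ∈ S} (z − α), where S = {-6, 4}.
Expanding the product yields: p(z) = z^2 + 2·z -24.
The resulting polynomial has degree 2 and real coefficients as required.

p(z) = z^2 + 2·z -24.


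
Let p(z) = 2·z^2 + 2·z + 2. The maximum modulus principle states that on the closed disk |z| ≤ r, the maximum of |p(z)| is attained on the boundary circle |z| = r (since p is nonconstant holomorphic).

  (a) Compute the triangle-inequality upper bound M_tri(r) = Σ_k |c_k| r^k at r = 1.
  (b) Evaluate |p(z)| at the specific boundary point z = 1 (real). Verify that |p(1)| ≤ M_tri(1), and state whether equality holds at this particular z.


Coefficients: c_0 = 2, c_1 = 2, c_2 = 2. Radius r = 1.
Part (a). Triangle bound: M_tri(r) = Σ_k |c_k| r^k
  = |2|·1^0 + |2|·1^1 + |2|·1^2
  = 2 + 2 + 2 = 6.
This bounds M(r) := max_{|z|=r} |p(z)| from above; equality holds iff all terms c_k z^k can be made to align in phase at a single z on |z|=r.
Part (b). At z = 1 (real, on the circle |z| = r):
  p(1) = (2)·1^0 + (2)·1^1 + (2)·1^2 = 6.
  |p(1)| = 6.
Since all nonzero coefficients share the same sign, |p(1)| = 6 = M_tri(1); the triangle bound is attained at z = 1, so in fact M(r) = 6.

M_tri(1) = 6; |p(1)| = 6; equality at z=1: yes.
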